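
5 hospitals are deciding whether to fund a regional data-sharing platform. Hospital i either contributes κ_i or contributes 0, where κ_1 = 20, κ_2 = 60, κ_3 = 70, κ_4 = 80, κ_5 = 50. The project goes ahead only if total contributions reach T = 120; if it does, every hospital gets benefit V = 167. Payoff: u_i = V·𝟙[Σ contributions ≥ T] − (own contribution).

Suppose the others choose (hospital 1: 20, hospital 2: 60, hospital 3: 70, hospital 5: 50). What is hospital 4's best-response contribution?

0

Others' total = 200 ≥ 120; contributing adds cost 80 for no extra benefit.
Best response: 0.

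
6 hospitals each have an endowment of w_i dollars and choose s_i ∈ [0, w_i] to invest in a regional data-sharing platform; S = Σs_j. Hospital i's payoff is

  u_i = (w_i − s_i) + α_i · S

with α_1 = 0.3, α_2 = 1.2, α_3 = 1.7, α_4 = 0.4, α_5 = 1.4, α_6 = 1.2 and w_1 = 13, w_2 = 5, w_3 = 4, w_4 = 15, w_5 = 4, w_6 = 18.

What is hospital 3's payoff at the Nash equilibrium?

∂u_i/∂s_i = α_i − 1, so hospital i contributes w_i if α_i > 1, else 0.
α_i > 1 for i ∈ {2, 3, 5, 6}; NE contributions (0, 5, 4, 0, 4, 18), S = 31.
u_3 = (4 − 4) + 1.7·31 = 52.7.

52.7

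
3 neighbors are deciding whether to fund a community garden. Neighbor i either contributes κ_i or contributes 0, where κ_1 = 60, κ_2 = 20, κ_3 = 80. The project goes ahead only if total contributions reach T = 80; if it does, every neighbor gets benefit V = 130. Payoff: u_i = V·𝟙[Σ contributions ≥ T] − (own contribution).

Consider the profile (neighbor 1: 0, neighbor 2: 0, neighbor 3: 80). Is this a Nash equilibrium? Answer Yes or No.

Total = 80 ≥ 80: provided.
Neighbor 1 (pledges 0, payoff 130): pledging 60 → total 140, payoff 70. No gain.
Neighbor 2 (pledges 0, payoff 130): pledging 20 → total 100, payoff 110. No gain.
Neighbor 3 (pledges 80, payoff 50): dropping to 0 → total 0, payoff 0. No gain.

Yes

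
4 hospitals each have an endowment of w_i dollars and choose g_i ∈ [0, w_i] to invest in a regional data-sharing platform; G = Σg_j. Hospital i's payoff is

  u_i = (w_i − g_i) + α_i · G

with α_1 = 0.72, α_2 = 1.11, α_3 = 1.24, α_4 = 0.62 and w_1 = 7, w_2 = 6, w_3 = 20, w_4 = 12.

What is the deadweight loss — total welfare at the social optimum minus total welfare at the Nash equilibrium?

51.11

∂u_i/∂g_i = α_i − 1, so hospital i contributes w_i if α_i > 1, else 0.
α_i > 1 for i ∈ {2, 3}; NE contributions (0, 6, 20, 0), G = 26.
W^NE = Σw_i − G^NE + (Σα_i)·G^NE = 45 + 2.69·26 = 114.94.
Planner: ∂(Σu_j)/∂g_i = Σα_j − 1 = 2.69 > 0, so everyone contributes w_i; G^SO = 45, W^SO = 45 + 2.69·45 = 166.05.
Deadweight loss = 51.11.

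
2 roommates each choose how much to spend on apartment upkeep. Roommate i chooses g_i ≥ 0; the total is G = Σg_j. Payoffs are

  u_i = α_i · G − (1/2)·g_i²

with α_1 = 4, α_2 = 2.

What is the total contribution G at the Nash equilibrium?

6

Roommate i's FOC: ∂u_i/∂g_i = α_i − g_i = 0, so g_i* = α_i.
NE contributions = (4, 2); G = 6.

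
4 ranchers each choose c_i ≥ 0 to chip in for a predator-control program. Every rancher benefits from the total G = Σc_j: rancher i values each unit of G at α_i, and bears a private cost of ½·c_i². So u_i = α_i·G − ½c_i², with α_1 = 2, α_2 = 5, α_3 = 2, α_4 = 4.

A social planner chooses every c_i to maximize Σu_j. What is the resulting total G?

52

Planner FOC: ∂(Σu_j)/∂c_i = (Σα_j) − c_i = 0, so c_i^SO = Σα_j = 13 for every i; G^SO = 52.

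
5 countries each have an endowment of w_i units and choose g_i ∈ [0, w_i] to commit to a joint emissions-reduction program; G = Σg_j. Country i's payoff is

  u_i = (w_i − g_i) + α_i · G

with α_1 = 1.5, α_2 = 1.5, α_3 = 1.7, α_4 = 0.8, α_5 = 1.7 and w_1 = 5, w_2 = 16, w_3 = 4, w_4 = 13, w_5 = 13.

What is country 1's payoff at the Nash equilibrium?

57

∂u_i/∂g_i = α_i − 1, so country i contributes w_i if α_i > 1, else 0.
α_i > 1 for i ∈ {1, 2, 3, 5}; NE contributions (5, 16, 4, 0, 13), G = 38.
u_1 = (5 − 5) + 1.5·38 = 57.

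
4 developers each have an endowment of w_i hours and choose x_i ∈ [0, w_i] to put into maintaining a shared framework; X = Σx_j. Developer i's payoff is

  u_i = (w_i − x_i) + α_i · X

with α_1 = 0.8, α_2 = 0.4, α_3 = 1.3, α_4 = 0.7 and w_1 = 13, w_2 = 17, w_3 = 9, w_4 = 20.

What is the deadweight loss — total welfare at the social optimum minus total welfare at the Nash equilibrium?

110

∂u_i/∂x_i = α_i − 1, so developer i contributes w_i if α_i > 1, else 0.
α_i > 1 for i ∈ {3}; NE contributions (0, 0, 9, 0), X = 9.
W^NE = Σw_i − X^NE + (Σα_i)·X^NE = 59 + 2.2·9 = 78.8.
Planner: ∂(Σu_j)/∂x_i = Σα_j − 1 = 2.2 > 0, so everyone contributes w_i; X^SO = 59, W^SO = 59 + 2.2·59 = 188.8.
Deadweight loss = 110.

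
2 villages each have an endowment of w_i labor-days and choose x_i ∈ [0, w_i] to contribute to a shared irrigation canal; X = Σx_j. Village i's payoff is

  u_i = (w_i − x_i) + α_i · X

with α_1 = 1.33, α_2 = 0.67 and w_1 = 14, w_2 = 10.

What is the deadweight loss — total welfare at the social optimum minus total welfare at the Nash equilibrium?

10

∂u_i/∂x_i = α_i − 1, so village i contributes w_i if α_i > 1, else 0.
α_i > 1 for i ∈ {1}; NE contributions (14, 0), X = 14.
W^NE = Σw_i − X^NE + (Σα_i)·X^NE = 24 + 1·14 = 38.
Planner: ∂(Σu_j)/∂x_i = Σα_j − 1 = 1 > 0, so everyone contributes w_i; X^SO = 24, W^SO = 24 + 1·24 = 48.
Deadweight loss = 10.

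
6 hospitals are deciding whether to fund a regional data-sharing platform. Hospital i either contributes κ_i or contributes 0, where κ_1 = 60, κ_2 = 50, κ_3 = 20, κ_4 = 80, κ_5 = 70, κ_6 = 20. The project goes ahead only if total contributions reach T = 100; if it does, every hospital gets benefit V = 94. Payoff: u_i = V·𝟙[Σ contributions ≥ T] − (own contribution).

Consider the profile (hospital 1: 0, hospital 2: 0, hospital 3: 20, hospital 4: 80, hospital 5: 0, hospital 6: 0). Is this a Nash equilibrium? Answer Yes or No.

Yes

Total = 100 ≥ 100: provided.
Hospital 1 (pledges 0, payoff 94): pledging 60 → total 160, payoff 34. No gain.
Hospital 2 (pledges 0, payoff 94): pledging 50 → total 150, payoff 44. No gain.
Hospital 3 (pledges 20, payoff 74): dropping to 0 → total 80, payoff 0. No gain.
Hospital 4 (pledges 80, payoff 14): dropping to 0 → total 20, payoff 0. No gain.
Hospital 5 (pledges 0, payoff 94): pledging 70 → total 170, payoff 24. No gain.
Hospital 6 (pledges 0, payoff 94): pledging 20 → total 120, payoff 74. No gain.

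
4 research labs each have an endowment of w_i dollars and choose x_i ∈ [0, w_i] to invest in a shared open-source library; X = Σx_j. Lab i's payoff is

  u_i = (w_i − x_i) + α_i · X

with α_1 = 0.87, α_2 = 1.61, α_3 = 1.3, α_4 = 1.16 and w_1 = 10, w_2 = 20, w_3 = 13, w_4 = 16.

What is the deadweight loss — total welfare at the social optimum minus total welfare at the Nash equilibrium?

39.4

∂u_i/∂x_i = α_i − 1, so lab i contributes w_i if α_i > 1, else 0.
α_i > 1 for i ∈ {2, 3, 4}; NE contributions (0, 20, 13, 16), X = 49.
W^NE = Σw_i − X^NE + (Σα_i)·X^NE = 59 + 3.94·49 = 252.06.
Planner: ∂(Σu_j)/∂x_i = Σα_j − 1 = 3.94 > 0, so everyone contributes w_i; X^SO = 59, W^SO = 59 + 3.94·59 = 291.46.
Deadweight loss = 39.4.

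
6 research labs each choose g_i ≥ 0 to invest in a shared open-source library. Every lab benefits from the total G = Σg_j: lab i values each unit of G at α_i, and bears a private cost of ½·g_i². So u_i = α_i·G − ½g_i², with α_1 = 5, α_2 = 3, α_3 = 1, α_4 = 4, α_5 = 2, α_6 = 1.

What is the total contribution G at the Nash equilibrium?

16

Lab i's FOC: ∂u_i/∂g_i = α_i − g_i = 0, so g_i* = α_i.
NE contributions = (5, 3, 1, 4, 2, 1); G = 16.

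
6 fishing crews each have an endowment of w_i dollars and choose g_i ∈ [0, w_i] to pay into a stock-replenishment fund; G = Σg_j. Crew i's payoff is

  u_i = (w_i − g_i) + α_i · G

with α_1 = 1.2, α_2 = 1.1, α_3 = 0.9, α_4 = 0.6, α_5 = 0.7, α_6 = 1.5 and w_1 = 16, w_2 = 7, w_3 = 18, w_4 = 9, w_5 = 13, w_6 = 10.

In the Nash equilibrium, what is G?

33

∂u_i/∂g_i = α_i − 1, so crew i contributes w_i if α_i > 1, else 0.
α_i > 1 for i ∈ {1, 2, 6}; NE contributions (16, 7, 0, 0, 0, 10), G = 33.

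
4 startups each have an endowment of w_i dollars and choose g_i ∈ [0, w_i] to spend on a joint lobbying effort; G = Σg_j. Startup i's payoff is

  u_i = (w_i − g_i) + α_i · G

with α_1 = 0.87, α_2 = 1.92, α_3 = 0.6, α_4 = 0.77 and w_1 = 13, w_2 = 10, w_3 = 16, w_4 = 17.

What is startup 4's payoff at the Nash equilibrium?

∂u_i/∂g_i = α_i − 1, so startup i contributes w_i if α_i > 1, else 0.
α_i > 1 for i ∈ {2}; NE contributions (0, 10, 0, 0), G = 10.
u_4 = (17 − 0) + 0.77·10 = 24.7.

24.7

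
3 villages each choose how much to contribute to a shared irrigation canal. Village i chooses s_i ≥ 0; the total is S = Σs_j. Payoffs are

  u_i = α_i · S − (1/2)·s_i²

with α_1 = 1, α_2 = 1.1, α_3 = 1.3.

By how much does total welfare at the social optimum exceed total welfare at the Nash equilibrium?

Village i's FOC: ∂u_i/∂s_i = α_i − s_i = 0, so s_i* = α_i.
NE contributions = (1, 1.1, 1.3); S = 3.4.
W^NE = (Σα)·S − ½Σα_i² = 3.4² − ½·3.9 = 9.61.
Planner sets s_i = Σα_j = 3.4 for every i, so S^SO = 3·3.4 = 10.2.
W^SO = (Σα)·S^SO − ½·3·(Σα)² = (3/2)·3.4² = 17.34.
Deadweight loss = W^SO − W^NE = 7.73.

7.73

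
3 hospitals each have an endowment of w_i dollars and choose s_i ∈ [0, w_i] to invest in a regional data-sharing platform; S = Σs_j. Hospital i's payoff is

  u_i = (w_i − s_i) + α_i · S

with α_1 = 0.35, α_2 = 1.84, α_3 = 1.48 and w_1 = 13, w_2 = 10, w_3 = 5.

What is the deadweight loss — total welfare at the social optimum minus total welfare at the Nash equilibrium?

∂u_i/∂s_i = α_i − 1, so hospital i contributes w_i if α_i > 1, else 0.
α_i > 1 for i ∈ {2, 3}; NE contributions (0, 10, 5), S = 15.
W^NE = Σw_i − S^NE + (Σα_i)·S^NE = 28 + 2.67·15 = 68.05.
Planner: ∂(Σu_j)/∂s_i = Σα_j − 1 = 2.67 > 0, so everyone contributes w_i; S^SO = 28, W^SO = 28 + 2.67·28 = 102.76.
Deadweight loss = 34.71.

34.71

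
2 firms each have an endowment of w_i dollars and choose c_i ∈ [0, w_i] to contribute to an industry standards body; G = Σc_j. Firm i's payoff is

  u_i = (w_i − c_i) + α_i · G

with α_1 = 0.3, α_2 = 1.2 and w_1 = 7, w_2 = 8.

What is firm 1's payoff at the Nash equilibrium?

9.4

∂u_i/∂c_i = α_i − 1, so firm i contributes w_i if α_i > 1, else 0.
α_i > 1 for i ∈ {2}; NE contributions (0, 8), G = 8.
u_1 = (7 − 0) + 0.3·8 = 9.4.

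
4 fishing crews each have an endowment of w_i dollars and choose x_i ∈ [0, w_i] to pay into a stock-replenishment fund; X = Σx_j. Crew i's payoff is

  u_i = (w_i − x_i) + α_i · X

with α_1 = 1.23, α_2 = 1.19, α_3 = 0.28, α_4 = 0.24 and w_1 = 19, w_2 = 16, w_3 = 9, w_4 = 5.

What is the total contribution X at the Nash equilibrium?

∂u_i/∂x_i = α_i − 1, so crew i contributes w_i if α_i > 1, else 0.
α_i > 1 for i ∈ {1, 2}; NE contributions (19, 16, 0, 0), X = 35.

35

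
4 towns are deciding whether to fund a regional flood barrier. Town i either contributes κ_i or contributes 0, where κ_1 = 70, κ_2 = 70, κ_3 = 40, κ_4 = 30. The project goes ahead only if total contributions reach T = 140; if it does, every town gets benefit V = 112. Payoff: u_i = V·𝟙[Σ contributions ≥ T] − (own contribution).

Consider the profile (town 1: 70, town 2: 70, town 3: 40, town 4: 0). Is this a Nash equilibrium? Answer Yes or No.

No

Total = 180 ≥ 140: provided.
Town 1 (pledges 70, payoff 42): dropping to 0 → total 110, payoff 0. No gain.
Town 2 (pledges 70, payoff 42): dropping to 0 → total 110, payoff 0. No gain.
Town 3 (pledges 40, payoff 72): dropping to 0 → total 140, payoff 112. Profitable deviation.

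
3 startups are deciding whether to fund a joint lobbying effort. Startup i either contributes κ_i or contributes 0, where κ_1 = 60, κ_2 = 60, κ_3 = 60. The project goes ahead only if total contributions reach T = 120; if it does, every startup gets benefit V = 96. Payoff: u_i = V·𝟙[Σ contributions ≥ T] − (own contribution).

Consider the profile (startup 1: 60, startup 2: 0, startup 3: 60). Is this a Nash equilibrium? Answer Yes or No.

Total = 120 ≥ 120: provided.
Startup 1 (pledges 60, payoff 36): dropping to 0 → total 60, payoff 0. No gain.
Startup 2 (pledges 0, payoff 96): pledging 60 → total 180, payoff 36. No gain.
Startup 3 (pledges 60, payoff 36): dropping to 0 → total 60, payoff 0. No gain.

Yes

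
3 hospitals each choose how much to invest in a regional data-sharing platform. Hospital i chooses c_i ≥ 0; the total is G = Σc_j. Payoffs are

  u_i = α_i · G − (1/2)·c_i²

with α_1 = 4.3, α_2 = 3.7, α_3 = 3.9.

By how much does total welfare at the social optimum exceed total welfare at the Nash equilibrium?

94.5

Hospital i's FOC: ∂u_i/∂c_i = α_i − c_i = 0, so c_i* = α_i.
NE contributions = (4.3, 3.7, 3.9); G = 11.9.
W^NE = (Σα)·G − ½Σα_i² = 11.9² − ½·47.39 = 117.915.
Planner sets c_i = Σα_j = 11.9 for every i, so G^SO = 3·11.9 = 35.7.
W^SO = (Σα)·G^SO − ½·3·(Σα)² = (3/2)·11.9² = 212.415.
Deadweight loss = W^SO − W^NE = 94.5.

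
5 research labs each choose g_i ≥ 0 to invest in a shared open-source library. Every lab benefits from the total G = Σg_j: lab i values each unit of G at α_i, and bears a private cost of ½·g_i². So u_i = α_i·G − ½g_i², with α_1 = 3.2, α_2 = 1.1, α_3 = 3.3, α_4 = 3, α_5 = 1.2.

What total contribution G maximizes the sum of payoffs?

Planner FOC: ∂(Σu_j)/∂g_i = (Σα_j) − g_i = 0, so g_i^SO = Σα_j = 11.8 for every i; G^SO = 59.

59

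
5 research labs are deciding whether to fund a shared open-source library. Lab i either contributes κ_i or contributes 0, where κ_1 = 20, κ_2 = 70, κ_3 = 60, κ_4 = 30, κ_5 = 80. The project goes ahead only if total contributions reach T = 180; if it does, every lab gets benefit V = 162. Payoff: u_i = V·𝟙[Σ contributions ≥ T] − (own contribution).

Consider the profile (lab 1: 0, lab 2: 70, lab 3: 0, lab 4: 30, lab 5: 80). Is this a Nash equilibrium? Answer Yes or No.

Yes

Total = 180 ≥ 180: provided.
Lab 1 (pledges 0, payoff 162): pledging 20 → total 200, payoff 142. No gain.
Lab 2 (pledges 70, payoff 92): dropping to 0 → total 110, payoff 0. No gain.
Lab 3 (pledges 0, payoff 162): pledging 60 → total 240, payoff 102. No gain.
Lab 4 (pledges 30, payoff 132): dropping to 0 → total 150, payoff 0. No gain.
Lab 5 (pledges 80, payoff 82): dropping to 0 → total 100, payoff 0. No gain.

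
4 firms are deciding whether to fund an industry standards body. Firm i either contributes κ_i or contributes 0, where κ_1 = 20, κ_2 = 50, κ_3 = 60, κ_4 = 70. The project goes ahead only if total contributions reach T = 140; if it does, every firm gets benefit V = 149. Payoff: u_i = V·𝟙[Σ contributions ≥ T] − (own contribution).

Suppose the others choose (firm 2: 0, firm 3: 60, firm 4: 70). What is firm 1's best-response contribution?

Others' total = 130. Contributing 20 brings total to 150 ≥ 140: gain V − κ_1 = 129.
Best response: 20.

20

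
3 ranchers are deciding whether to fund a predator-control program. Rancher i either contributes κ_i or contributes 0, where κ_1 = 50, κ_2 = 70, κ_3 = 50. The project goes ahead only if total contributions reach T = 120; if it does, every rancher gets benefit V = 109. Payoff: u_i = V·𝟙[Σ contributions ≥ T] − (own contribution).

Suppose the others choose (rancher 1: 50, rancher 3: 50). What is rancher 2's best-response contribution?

70

Others' total = 100. Contributing 70 brings total to 170 ≥ 120: gain V − κ_2 = 39.
Best response: 70.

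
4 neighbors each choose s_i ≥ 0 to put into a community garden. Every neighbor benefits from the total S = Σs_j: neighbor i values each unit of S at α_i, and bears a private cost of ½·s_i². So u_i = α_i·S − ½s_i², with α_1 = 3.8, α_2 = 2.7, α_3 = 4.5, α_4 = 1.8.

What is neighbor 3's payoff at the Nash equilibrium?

47.475

Neighbor i's FOC: ∂u_i/∂s_i = α_i − s_i = 0, so s_i* = α_i.
NE contributions = (3.8, 2.7, 4.5, 1.8); S = 12.8.
u_3 = α_3·S − ½·(s_3)² = 4.5·12.8 − ½·4.5² = 47.475.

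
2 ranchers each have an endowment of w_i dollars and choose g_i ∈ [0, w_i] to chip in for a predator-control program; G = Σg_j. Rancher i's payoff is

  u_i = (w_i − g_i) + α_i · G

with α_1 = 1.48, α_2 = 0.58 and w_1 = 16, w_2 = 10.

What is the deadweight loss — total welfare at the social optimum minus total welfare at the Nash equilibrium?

∂u_i/∂g_i = α_i − 1, so rancher i contributes w_i if α_i > 1, else 0.
α_i > 1 for i ∈ {1}; NE contributions (16, 0), G = 16.
W^NE = Σw_i − G^NE + (Σα_i)·G^NE = 26 + 1.06·16 = 42.96.
Planner: ∂(Σu_j)/∂g_i = Σα_j − 1 = 1.06 > 0, so everyone contributes w_i; G^SO = 26, W^SO = 26 + 1.06·26 = 53.56.
Deadweight loss = 10.6.

10.6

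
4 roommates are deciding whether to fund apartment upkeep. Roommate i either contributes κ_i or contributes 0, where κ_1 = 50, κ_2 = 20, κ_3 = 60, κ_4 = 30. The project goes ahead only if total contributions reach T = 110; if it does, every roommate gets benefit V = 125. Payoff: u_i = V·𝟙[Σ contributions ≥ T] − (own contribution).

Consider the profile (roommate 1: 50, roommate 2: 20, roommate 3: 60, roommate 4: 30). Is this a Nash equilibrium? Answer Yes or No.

Total = 160 ≥ 110: provided.
Roommate 1 (pledges 50, payoff 75): dropping to 0 → total 110, payoff 125. Profitable deviation.

No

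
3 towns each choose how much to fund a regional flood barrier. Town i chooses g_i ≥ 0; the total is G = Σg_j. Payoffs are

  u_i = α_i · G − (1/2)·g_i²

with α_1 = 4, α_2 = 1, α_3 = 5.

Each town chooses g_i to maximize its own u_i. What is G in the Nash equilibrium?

Town i's FOC: ∂u_i/∂g_i = α_i − g_i = 0, so g_i* = α_i.
NE contributions = (4, 1, 5); G = 10.

10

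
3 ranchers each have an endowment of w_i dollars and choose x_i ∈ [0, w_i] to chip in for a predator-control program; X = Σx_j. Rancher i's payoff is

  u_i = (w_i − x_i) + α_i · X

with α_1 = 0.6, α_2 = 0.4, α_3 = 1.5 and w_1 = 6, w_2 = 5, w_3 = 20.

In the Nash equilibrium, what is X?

20

∂u_i/∂x_i = α_i − 1, so rancher i contributes w_i if α_i > 1, else 0.
α_i > 1 for i ∈ {3}; NE contributions (0, 0, 20), X = 20.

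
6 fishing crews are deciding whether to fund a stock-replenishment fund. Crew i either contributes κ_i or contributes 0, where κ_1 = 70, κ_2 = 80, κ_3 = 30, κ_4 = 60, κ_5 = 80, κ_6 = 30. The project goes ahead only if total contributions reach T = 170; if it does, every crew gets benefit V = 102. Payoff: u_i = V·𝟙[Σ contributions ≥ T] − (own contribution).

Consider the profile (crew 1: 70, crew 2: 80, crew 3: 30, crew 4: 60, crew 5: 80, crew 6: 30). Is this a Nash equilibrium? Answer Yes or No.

No

Total = 350 ≥ 170: provided.
Crew 1 (pledges 70, payoff 32): dropping to 0 → total 280, payoff 102. Profitable deviation.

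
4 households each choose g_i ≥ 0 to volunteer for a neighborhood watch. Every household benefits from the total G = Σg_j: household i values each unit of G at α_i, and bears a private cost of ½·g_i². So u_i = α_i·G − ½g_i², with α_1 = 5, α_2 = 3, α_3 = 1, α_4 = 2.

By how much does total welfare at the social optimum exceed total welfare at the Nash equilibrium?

Household i's FOC: ∂u_i/∂g_i = α_i − g_i = 0, so g_i* = α_i.
NE contributions = (5, 3, 1, 2); G = 11.
W^NE = (Σα)·G − ½Σα_i² = 11² − ½·39 = 101.5.
Planner sets g_i = Σα_j = 11 for every i, so G^SO = 4·11 = 44.
W^SO = (Σα)·G^SO − ½·4·(Σα)² = (4/2)·11² = 242.
Deadweight loss = W^SO − W^NE = 140.5.

140.5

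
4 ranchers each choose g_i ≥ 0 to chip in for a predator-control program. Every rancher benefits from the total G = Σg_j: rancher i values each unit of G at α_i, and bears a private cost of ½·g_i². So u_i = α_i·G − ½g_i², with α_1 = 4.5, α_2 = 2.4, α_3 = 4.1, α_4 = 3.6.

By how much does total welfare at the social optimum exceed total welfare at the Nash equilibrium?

Rancher i's FOC: ∂u_i/∂g_i = α_i − g_i = 0, so g_i* = α_i.
NE contributions = (4.5, 2.4, 4.1, 3.6); G = 14.6.
W^NE = (Σα)·G − ½Σα_i² = 14.6² − ½·55.78 = 185.27.
Planner sets g_i = Σα_j = 14.6 for every i, so G^SO = 4·14.6 = 58.4.
W^SO = (Σα)·G^SO − ½·4·(Σα)² = (4/2)·14.6² = 426.32.
Deadweight loss = W^SO − W^NE = 241.05.

241.05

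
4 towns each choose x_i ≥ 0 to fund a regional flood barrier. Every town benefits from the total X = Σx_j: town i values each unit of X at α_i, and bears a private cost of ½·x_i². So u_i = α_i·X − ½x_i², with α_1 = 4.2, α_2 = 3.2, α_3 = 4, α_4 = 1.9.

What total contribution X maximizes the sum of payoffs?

Planner FOC: ∂(Σu_j)/∂x_i = (Σα_j) − x_i = 0, so x_i^SO = Σα_j = 13.3 for every i; X^SO = 53.2.

53.2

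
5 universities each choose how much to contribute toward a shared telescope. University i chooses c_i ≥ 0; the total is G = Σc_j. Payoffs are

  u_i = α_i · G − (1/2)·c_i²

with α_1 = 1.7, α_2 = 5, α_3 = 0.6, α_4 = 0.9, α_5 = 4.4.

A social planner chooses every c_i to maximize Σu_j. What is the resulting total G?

Planner FOC: ∂(Σu_j)/∂c_i = (Σα_j) − c_i = 0, so c_i^SO = Σα_j = 12.6 for every i; G^SO = 63.

63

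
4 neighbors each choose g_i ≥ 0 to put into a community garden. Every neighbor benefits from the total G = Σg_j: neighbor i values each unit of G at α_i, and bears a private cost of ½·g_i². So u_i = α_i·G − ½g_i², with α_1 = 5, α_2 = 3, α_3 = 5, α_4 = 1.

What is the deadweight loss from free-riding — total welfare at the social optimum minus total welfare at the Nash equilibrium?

Neighbor i's FOC: ∂u_i/∂g_i = α_i − g_i = 0, so g_i* = α_i.
NE contributions = (5, 3, 5, 1); G = 14.
W^NE = (Σα)·G − ½Σα_i² = 14² − ½·60 = 166.
Planner sets g_i = Σα_j = 14 for every i, so G^SO = 4·14 = 56.
W^SO = (Σα)·G^SO − ½·4·(Σα)² = (4/2)·14² = 392.
Deadweight loss = W^SO − W^NE = 226.

226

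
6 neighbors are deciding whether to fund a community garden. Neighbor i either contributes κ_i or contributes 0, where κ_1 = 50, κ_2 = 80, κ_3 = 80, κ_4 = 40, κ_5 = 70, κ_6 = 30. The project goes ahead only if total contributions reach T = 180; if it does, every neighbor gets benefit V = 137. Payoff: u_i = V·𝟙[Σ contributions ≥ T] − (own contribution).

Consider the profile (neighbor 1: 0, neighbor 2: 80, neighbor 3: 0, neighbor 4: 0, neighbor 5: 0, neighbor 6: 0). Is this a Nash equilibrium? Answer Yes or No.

No

Total = 80 < 180: not provided.
Neighbor 1 (pledges 0, payoff 0): pledging 50 → total 130, payoff -50. No gain.
Neighbor 2 (pledges 80, payoff -80): dropping to 0 → total 0, payoff 0. Profitable deviation.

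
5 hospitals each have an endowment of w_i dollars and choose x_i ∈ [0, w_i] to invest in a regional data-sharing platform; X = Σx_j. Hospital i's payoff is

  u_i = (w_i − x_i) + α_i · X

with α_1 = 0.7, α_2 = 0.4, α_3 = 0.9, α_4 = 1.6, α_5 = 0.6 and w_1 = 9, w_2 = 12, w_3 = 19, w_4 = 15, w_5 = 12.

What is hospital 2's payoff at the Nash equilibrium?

18

∂u_i/∂x_i = α_i − 1, so hospital i contributes w_i if α_i > 1, else 0.
α_i > 1 for i ∈ {4}; NE contributions (0, 0, 0, 15, 0), X = 15.
u_2 = (12 − 0) + 0.4·15 = 18.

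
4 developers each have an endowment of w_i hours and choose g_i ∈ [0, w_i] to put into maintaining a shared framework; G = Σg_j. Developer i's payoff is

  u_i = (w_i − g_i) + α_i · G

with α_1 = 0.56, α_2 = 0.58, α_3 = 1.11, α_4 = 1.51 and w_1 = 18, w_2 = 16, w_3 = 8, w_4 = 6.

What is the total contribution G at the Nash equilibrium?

∂u_i/∂g_i = α_i − 1, so developer i contributes w_i if α_i > 1, else 0.
α_i > 1 for i ∈ {3, 4}; NE contributions (0, 0, 8, 6), G = 14.

14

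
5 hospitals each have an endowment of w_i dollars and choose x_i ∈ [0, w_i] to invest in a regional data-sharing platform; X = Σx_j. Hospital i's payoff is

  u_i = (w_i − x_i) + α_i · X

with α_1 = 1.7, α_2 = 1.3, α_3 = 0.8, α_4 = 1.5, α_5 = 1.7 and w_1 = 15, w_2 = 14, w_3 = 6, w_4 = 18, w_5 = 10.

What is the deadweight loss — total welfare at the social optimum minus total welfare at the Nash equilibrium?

∂u_i/∂x_i = α_i − 1, so hospital i contributes w_i if α_i > 1, else 0.
α_i > 1 for i ∈ {1, 2, 4, 5}; NE contributions (15, 14, 0, 18, 10), X = 57.
W^NE = Σw_i − X^NE + (Σα_i)·X^NE = 63 + 6·57 = 405.
Planner: ∂(Σu_j)/∂x_i = Σα_j − 1 = 6 > 0, so everyone contributes w_i; X^SO = 63, W^SO = 63 + 6·63 = 441.
Deadweight loss = 36.

36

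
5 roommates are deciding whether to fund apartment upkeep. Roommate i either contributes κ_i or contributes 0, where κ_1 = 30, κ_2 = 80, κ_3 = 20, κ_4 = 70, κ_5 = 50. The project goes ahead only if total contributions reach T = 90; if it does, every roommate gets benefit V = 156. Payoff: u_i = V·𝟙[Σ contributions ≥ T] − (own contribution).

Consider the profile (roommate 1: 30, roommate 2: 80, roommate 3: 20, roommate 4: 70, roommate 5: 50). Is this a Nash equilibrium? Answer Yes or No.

No

Total = 250 ≥ 90: provided.
Roommate 1 (pledges 30, payoff 126): dropping to 0 → total 220, payoff 156. Profitable deviation.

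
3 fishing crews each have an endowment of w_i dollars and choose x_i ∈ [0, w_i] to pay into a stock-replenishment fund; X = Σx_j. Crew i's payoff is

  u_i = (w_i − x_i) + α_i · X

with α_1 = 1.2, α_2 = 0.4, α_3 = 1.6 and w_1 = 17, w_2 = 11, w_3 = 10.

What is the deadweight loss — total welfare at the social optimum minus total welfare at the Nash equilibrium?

24.2

∂u_i/∂x_i = α_i − 1, so crew i contributes w_i if α_i > 1, else 0.
α_i > 1 for i ∈ {1, 3}; NE contributions (17, 0, 10), X = 27.
W^NE = Σw_i − X^NE + (Σα_i)·X^NE = 38 + 2.2·27 = 97.4.
Planner: ∂(Σu_j)/∂x_i = Σα_j − 1 = 2.2 > 0, so everyone contributes w_i; X^SO = 38, W^SO = 38 + 2.2·38 = 121.6.
Deadweight loss = 24.2.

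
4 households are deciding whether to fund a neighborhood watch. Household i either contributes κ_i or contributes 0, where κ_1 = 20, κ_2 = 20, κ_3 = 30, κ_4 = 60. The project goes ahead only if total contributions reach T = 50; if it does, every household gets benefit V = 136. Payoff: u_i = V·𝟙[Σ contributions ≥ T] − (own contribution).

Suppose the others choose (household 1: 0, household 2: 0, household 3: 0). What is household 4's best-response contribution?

60

Others' total = 0. Contributing 60 brings total to 60 ≥ 50: gain V − κ_4 = 76.
Best response: 60.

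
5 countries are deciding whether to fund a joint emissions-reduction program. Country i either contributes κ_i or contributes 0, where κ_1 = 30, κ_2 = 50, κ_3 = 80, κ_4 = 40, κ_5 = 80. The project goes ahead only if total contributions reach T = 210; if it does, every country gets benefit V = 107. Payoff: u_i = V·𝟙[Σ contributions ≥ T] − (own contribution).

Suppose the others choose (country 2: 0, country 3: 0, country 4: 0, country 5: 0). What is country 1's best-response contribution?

0

Others' total = 0. Even contributing 30 gives 30 < 210: no benefit either way.
Best response: 0.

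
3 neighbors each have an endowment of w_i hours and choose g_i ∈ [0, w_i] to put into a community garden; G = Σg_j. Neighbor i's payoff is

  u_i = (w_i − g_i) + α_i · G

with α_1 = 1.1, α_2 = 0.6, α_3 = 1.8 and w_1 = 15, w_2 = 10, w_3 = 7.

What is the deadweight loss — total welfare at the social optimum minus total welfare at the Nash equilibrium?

25

∂u_i/∂g_i = α_i − 1, so neighbor i contributes w_i if α_i > 1, else 0.
α_i > 1 for i ∈ {1, 3}; NE contributions (15, 0, 7), G = 22.
W^NE = Σw_i − G^NE + (Σα_i)·G^NE = 32 + 2.5·22 = 87.
Planner: ∂(Σu_j)/∂g_i = Σα_j − 1 = 2.5 > 0, so everyone contributes w_i; G^SO = 32, W^SO = 32 + 2.5·32 = 112.
Deadweight loss = 25.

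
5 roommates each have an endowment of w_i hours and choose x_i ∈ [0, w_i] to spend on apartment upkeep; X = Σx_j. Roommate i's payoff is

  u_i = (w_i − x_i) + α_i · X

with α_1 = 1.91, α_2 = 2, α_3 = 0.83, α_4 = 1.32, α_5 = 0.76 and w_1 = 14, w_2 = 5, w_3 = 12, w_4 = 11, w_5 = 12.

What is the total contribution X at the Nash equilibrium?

30

∂u_i/∂x_i = α_i − 1, so roommate i contributes w_i if α_i > 1, else 0.
α_i > 1 for i ∈ {1, 2, 4}; NE contributions (14, 5, 0, 11, 0), X = 30.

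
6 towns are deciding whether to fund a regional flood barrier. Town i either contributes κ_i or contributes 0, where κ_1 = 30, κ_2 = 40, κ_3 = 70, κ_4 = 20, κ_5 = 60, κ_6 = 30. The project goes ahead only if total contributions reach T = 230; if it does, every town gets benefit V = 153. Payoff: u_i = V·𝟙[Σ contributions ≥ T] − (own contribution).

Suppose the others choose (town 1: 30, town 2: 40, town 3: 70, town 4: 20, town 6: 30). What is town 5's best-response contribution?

60

Others' total = 190. Contributing 60 brings total to 250 ≥ 230: gain V − κ_5 = 93.
Best response: 60.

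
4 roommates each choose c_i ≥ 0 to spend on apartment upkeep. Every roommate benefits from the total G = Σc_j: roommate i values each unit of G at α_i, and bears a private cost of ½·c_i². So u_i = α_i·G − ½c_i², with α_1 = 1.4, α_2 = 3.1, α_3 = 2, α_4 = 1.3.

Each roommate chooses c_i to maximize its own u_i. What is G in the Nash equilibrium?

Roommate i's FOC: ∂u_i/∂c_i = α_i − c_i = 0, so c_i* = α_i.
NE contributions = (1.4, 3.1, 2, 1.3); G = 7.8.

7.8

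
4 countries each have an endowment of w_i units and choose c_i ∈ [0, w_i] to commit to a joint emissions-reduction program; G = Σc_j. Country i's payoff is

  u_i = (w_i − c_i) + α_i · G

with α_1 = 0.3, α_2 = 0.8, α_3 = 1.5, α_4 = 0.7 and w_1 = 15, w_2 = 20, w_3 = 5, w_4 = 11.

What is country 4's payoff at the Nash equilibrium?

14.5

∂u_i/∂c_i = α_i − 1, so country i contributes w_i if α_i > 1, else 0.
α_i > 1 for i ∈ {3}; NE contributions (0, 0, 5, 0), G = 5.
u_4 = (11 − 0) + 0.7·5 = 14.5.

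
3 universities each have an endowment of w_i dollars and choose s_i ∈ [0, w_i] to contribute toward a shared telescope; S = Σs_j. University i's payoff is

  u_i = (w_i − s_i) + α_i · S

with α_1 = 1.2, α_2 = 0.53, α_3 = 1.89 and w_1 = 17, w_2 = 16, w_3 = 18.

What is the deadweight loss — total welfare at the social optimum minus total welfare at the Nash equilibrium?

41.92

∂u_i/∂s_i = α_i − 1, so university i contributes w_i if α_i > 1, else 0.
α_i > 1 for i ∈ {1, 3}; NE contributions (17, 0, 18), S = 35.
W^NE = Σw_i − S^NE + (Σα_i)·S^NE = 51 + 2.62·35 = 142.7.
Planner: ∂(Σu_j)/∂s_i = Σα_j − 1 = 2.62 > 0, so everyone contributes w_i; S^SO = 51, W^SO = 51 + 2.62·51 = 184.62.
Deadweight loss = 41.92.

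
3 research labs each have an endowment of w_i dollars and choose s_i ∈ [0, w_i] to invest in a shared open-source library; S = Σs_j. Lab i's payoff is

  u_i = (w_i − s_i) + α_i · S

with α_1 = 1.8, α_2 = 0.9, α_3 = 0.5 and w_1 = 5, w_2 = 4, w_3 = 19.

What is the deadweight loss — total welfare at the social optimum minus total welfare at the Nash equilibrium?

50.6

∂u_i/∂s_i = α_i − 1, so lab i contributes w_i if α_i > 1, else 0.
α_i > 1 for i ∈ {1}; NE contributions (5, 0, 0), S = 5.
W^NE = Σw_i − S^NE + (Σα_i)·S^NE = 28 + 2.2·5 = 39.
Planner: ∂(Σu_j)/∂s_i = Σα_j − 1 = 2.2 > 0, so everyone contributes w_i; S^SO = 28, W^SO = 28 + 2.2·28 = 89.6.
Deadweight loss = 50.6.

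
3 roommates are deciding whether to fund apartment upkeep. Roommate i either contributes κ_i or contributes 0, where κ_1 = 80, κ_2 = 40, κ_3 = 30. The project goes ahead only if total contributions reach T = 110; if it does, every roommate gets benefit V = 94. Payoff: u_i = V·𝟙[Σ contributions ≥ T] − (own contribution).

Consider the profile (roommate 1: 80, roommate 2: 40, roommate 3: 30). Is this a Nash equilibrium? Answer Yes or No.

No

Total = 150 ≥ 110: provided.
Roommate 1 (pledges 80, payoff 14): dropping to 0 → total 70, payoff 0. No gain.
Roommate 2 (pledges 40, payoff 54): dropping to 0 → total 110, payoff 94. Profitable deviation.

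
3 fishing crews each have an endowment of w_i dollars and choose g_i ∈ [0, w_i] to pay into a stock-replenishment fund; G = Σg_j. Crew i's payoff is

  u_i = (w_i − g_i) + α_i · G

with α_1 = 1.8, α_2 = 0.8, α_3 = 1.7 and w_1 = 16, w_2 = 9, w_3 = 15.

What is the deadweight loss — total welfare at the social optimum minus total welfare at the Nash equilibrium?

29.7

∂u_i/∂g_i = α_i − 1, so crew i contributes w_i if α_i > 1, else 0.
α_i > 1 for i ∈ {1, 3}; NE contributions (16, 0, 15), G = 31.
W^NE = Σw_i − G^NE + (Σα_i)·G^NE = 40 + 3.3·31 = 142.3.
Planner: ∂(Σu_j)/∂g_i = Σα_j − 1 = 3.3 > 0, so everyone contributes w_i; G^SO = 40, W^SO = 40 + 3.3·40 = 172.
Deadweight loss = 29.7.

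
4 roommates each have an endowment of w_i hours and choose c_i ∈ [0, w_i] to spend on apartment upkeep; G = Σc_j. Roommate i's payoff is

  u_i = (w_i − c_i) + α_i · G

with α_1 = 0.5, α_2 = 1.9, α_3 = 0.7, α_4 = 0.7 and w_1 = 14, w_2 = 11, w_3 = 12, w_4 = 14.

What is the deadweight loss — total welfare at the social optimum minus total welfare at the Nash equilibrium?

112

∂u_i/∂c_i = α_i − 1, so roommate i contributes w_i if α_i > 1, else 0.
α_i > 1 for i ∈ {2}; NE contributions (0, 11, 0, 0), G = 11.
W^NE = Σw_i − G^NE + (Σα_i)·G^NE = 51 + 2.8·11 = 81.8.
Planner: ∂(Σu_j)/∂c_i = Σα_j − 1 = 2.8 > 0, so everyone contributes w_i; G^SO = 51, W^SO = 51 + 2.8·51 = 193.8.
Deadweight loss = 112.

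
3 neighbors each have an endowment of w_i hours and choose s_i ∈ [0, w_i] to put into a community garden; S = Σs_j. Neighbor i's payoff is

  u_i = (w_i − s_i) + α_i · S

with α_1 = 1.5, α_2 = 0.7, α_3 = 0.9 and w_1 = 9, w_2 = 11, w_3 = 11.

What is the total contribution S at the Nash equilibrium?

∂u_i/∂s_i = α_i − 1, so neighbor i contributes w_i if α_i > 1, else 0.
α_i > 1 for i ∈ {1}; NE contributions (9, 0, 0), S = 9.

9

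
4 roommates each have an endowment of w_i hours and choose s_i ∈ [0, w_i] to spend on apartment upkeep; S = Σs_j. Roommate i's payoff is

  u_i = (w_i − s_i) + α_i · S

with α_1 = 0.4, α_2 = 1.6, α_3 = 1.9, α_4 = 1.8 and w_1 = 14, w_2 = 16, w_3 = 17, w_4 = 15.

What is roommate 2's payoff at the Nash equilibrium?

76.8

∂u_i/∂s_i = α_i − 1, so roommate i contributes w_i if α_i > 1, else 0.
α_i > 1 for i ∈ {2, 3, 4}; NE contributions (0, 16, 17, 15), S = 48.
u_2 = (16 − 16) + 1.6·48 = 76.8.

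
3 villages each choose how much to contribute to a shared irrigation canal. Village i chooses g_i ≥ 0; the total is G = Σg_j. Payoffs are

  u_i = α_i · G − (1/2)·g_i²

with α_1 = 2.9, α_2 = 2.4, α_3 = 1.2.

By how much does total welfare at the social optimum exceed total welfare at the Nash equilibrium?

28.93

Village i's FOC: ∂u_i/∂g_i = α_i − g_i = 0, so g_i* = α_i.
NE contributions = (2.9, 2.4, 1.2); G = 6.5.
W^NE = (Σα)·G − ½Σα_i² = 6.5² − ½·15.61 = 34.445.
Planner sets g_i = Σα_j = 6.5 for every i, so G^SO = 3·6.5 = 19.5.
W^SO = (Σα)·G^SO − ½·3·(Σα)² = (3/2)·6.5² = 63.375.
Deadweight loss = W^SO − W^NE = 28.93.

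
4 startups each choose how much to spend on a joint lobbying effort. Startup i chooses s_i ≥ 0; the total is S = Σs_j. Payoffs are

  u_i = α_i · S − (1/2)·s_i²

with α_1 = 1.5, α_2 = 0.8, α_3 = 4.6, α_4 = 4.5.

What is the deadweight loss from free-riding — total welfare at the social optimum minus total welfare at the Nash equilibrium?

152.11

Startup i's FOC: ∂u_i/∂s_i = α_i − s_i = 0, so s_i* = α_i.
NE contributions = (1.5, 0.8, 4.6, 4.5); S = 11.4.
W^NE = (Σα)·S − ½Σα_i² = 11.4² − ½·44.3 = 107.81.
Planner sets s_i = Σα_j = 11.4 for every i, so S^SO = 4·11.4 = 45.6.
W^SO = (Σα)·S^SO − ½·4·(Σα)² = (4/2)·11.4² = 259.92.
Deadweight loss = W^SO − W^NE = 152.11.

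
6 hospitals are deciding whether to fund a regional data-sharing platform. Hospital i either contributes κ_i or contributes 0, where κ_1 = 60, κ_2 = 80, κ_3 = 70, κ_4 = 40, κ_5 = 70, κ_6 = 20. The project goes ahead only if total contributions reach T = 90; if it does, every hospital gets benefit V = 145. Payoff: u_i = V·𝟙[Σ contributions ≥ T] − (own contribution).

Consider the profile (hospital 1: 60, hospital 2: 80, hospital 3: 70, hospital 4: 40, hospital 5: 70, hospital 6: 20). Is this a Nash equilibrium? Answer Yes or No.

Total = 340 ≥ 90: provided.
Hospital 1 (pledges 60, payoff 85): dropping to 0 → total 280, payoff 145. Profitable deviation.

No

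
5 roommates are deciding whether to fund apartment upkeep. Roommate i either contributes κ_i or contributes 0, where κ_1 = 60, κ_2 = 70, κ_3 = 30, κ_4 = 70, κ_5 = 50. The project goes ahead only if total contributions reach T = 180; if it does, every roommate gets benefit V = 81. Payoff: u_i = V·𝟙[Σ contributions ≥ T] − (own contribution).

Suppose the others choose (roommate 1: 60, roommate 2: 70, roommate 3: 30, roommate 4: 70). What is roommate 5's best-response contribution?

Others' total = 230 ≥ 180; contributing adds cost 50 for no extra benefit.
Best response: 0.

0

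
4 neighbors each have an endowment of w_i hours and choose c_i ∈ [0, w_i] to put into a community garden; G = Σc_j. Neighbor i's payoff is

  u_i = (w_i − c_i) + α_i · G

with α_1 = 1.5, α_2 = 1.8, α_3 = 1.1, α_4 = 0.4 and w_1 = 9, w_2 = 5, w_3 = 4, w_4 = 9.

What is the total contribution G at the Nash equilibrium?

18

∂u_i/∂c_i = α_i − 1, so neighbor i contributes w_i if α_i > 1, else 0.
α_i > 1 for i ∈ {1, 2, 3}; NE contributions (9, 5, 4, 0), G = 18.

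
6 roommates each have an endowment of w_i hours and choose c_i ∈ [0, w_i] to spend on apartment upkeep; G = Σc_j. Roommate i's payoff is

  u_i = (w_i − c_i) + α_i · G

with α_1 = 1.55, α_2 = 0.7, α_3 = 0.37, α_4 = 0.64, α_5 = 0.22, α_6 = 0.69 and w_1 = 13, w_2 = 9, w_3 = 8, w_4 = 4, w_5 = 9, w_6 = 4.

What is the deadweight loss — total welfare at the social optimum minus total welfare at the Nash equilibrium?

∂u_i/∂c_i = α_i − 1, so roommate i contributes w_i if α_i > 1, else 0.
α_i > 1 for i ∈ {1}; NE contributions (13, 0, 0, 0, 0, 0), G = 13.
W^NE = Σw_i − G^NE + (Σα_i)·G^NE = 47 + 3.17·13 = 88.21.
Planner: ∂(Σu_j)/∂c_i = Σα_j − 1 = 3.17 > 0, so everyone contributes w_i; G^SO = 47, W^SO = 47 + 3.17·47 = 195.99.
Deadweight loss = 107.78.

107.78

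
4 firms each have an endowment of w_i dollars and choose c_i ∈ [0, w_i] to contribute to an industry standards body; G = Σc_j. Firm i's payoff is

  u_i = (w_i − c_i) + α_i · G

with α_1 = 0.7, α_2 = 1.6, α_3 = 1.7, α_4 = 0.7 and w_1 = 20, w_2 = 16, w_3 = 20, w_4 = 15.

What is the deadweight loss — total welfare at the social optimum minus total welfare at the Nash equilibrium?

129.5

∂u_i/∂c_i = α_i − 1, so firm i contributes w_i if α_i > 1, else 0.
α_i > 1 for i ∈ {2, 3}; NE contributions (0, 16, 20, 0), G = 36.
W^NE = Σw_i − G^NE + (Σα_i)·G^NE = 71 + 3.7·36 = 204.2.
Planner: ∂(Σu_j)/∂c_i = Σα_j − 1 = 3.7 > 0, so everyone contributes w_i; G^SO = 71, W^SO = 71 + 3.7·71 = 333.7.
Deadweight loss = 129.5.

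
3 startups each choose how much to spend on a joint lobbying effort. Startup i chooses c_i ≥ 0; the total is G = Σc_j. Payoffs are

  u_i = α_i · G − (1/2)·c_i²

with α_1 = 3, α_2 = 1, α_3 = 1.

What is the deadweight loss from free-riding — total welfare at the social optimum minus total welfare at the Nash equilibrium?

18

Startup i's FOC: ∂u_i/∂c_i = α_i − c_i = 0, so c_i* = α_i.
NE contributions = (3, 1, 1); G = 5.
W^NE = (Σα)·G − ½Σα_i² = 5² − ½·11 = 19.5.
Planner sets c_i = Σα_j = 5 for every i, so G^SO = 3·5 = 15.
W^SO = (Σα)·G^SO − ½·3·(Σα)² = (3/2)·5² = 37.5.
Deadweight loss = W^SO − W^NE = 18.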